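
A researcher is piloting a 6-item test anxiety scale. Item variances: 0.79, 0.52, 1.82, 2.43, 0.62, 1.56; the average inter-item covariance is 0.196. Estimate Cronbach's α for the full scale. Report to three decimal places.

α = 0.518

Σσᵢ² = 0.79 + 0.52 + 1.82 + 2.43 + 0.62 + 1.56 = 7.74
Sum of the 15 distinct covariances = 15 × 0.196 = 2.940
σ²_T = Σσᵢ² + 2·Σcov = 7.74 + 2 × 2.940 = 13.620
α = (6/5)·(1 − 7.74/13.620) = 0.518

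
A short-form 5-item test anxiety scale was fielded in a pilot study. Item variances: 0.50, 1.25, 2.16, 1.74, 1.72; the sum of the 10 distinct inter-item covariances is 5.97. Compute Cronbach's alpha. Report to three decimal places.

Σσᵢ² = 0.50 + 1.25 + 2.16 + 1.74 + 1.72 = 7.37
Sum of distinct covariances = 5.97
total variance = Σσᵢ² + 2·Σcov = 7.37 + 2 × 5.97 = 19.31
α = (5/4)·(1 − 7.37/19.31) = 0.773

α = 0.773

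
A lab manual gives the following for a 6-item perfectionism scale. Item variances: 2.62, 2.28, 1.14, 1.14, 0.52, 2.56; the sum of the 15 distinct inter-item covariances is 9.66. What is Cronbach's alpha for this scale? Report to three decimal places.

ΣVar(i) = 2.62 + 2.28 + 1.14 + 1.14 + 0.52 + 2.56 = 10.26
Sum of distinct covariances = 9.66
total variance = ΣVar(i) + 2·Σcov = 10.26 + 2 × 9.66 = 29.58
α = (6/5)·(1 − 10.26/29.58) = 0.784

α = 0.784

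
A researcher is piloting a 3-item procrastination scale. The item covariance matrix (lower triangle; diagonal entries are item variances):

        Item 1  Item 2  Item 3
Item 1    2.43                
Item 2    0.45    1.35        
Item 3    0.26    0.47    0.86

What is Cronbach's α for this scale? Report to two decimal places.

Σσ²ᵢ = 2.43 + 1.35 + 0.86 = 4.64
Sum of the distinct covariances = 1.18
total variance = 4.64 + 2 × 1.18 = 7.00
α = (k/(k−1))·(1 − Σσ²ᵢ/total variance) = (3/2)·(1 − 4.64/7.00) = 0.51

α = 0.51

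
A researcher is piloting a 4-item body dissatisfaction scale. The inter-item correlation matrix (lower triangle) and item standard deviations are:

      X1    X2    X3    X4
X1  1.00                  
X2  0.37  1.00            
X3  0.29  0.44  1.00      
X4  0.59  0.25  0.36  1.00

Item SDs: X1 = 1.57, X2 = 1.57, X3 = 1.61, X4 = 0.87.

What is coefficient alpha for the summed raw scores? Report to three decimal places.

Σσ²ᵢ = 1.57² + 1.57² + 1.61² + 0.87² = 8.2788
Covariances σ_ij = r_ij · s_i · s_j:
  σ(X1,X2) = 0.37 × 1.57 × 1.57 = 0.9120
  σ(X1,X3) = 0.29 × 1.57 × 1.61 = 0.7330
  σ(X1,X4) = 0.59 × 1.57 × 0.87 = 0.8059
  σ(X2,X3) = 0.44 × 1.57 × 1.61 = 1.1122
  σ(X2,X4) = 0.25 × 1.57 × 0.87 = 0.3415
  σ(X3,X4) = 0.36 × 1.61 × 0.87 = 0.5043
σ²_T = Σσ²ᵢ + 2·Σσ_ij = 8.2788 + 2 × 4.4089 = 17.0966
α = (4/3)·(1 − 8.2788/17.0966) = 0.688

α = 0.688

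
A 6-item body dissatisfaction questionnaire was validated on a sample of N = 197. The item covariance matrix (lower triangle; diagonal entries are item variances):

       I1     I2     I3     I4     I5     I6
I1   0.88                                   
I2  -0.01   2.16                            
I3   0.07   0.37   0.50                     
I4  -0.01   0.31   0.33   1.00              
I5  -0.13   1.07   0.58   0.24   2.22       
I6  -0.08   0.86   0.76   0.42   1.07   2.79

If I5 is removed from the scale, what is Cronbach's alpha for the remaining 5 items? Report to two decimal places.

α = 0.56

Remaining items: I1, I2, I3, I4, I6 (k = 5).
Σσᵢ² = 0.88 + 2.16 + 0.50 + 1.00 + 2.79 = 7.33
σ²_total = 7.33 + 2 × 3.02 = 13.37
α (item deleted) = (5/4)·(1 − 7.33/13.37) = 0.56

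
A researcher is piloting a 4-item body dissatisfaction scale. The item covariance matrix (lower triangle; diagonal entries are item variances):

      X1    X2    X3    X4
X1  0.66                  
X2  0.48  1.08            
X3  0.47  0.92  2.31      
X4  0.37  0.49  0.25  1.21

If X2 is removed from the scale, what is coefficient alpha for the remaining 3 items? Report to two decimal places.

α = 0.51

Remaining items: X1, X3, X4 (k = 3).
sum of item variances = 0.66 + 2.31 + 1.21 = 4.18
σ²_T = 4.18 + 2 × 1.09 = 6.36
α (item deleted) = (3/2)·(1 − 4.18/6.36) = 0.51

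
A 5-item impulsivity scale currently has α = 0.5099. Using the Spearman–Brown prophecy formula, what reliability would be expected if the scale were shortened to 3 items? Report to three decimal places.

Length factor m = 3/5 = 0.6000
α' = m·α / (1 − (1−m)·α)
   = 3/5 × 0.5099 / (1 − (1 − 3/5) × 0.5099)
   = 0.3059 / 0.7960 = 0.384

predicted reliability = 0.384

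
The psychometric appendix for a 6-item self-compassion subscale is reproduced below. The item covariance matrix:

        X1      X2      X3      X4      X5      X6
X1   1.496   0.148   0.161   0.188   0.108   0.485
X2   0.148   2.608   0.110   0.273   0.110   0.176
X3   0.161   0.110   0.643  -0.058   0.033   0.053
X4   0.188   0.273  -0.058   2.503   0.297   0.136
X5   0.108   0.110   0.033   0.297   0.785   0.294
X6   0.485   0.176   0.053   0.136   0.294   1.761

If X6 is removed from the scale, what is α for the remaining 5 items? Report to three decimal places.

α = 0.318

Remaining items: X1, X2, X3, X4, X5 (k = 5).
Σσ²ᵢ = 1.496 + 2.608 + 0.643 + 2.503 + 0.785 = 8.035
σ²_total = 8.035 + 2 × 1.370 = 10.775
α (item deleted) = (5/4)·(1 − 8.035/10.775) = 0.318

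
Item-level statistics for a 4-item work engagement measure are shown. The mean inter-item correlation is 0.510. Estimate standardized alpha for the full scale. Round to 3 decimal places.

α = 0.806

Standardized α = k·r̄ / (1 + (k−1)·r̄) = 4 × 0.510 / (1 + 3 × 0.510)
  = 2.0400 / 2.5300 = 0.806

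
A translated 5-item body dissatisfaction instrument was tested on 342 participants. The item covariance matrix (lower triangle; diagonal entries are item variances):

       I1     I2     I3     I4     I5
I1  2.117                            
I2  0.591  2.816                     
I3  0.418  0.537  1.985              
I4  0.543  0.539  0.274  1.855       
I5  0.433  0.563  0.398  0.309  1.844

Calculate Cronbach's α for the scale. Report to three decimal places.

ΣVar(i) = 2.117 + 2.816 + 1.985 + 1.855 + 1.844 = 10.617
Sum of the distinct covariances = 4.605
σ²_total = 10.617 + 2 × 4.605 = 19.827
α = (k/(k−1))·(1 − ΣVar(i)/σ²_total) = (5/4)·(1 − 10.617/19.827) = 0.581

Cronbach's α = 0.581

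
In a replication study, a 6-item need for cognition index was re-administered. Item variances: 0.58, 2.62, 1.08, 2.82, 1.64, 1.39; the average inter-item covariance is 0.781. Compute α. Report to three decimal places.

Σσ²ᵢ = 0.58 + 2.62 + 1.08 + 2.82 + 1.64 + 1.39 = 10.13
Sum of the 15 distinct covariances = 15 × 0.781 = 11.715
σ²_T = Σσ²ᵢ + 2·Σcov = 10.13 + 2 × 11.715 = 33.560
α = (6/5)·(1 − 10.13/33.560) = 0.838

α = 0.838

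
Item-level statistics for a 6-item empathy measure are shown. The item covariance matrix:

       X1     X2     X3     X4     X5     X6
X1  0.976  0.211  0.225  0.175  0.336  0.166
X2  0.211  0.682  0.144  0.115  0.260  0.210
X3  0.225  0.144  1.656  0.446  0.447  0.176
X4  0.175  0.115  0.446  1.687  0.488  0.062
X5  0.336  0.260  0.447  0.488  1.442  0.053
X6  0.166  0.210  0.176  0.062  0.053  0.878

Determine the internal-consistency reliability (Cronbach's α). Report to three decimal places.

Cronbach's α = 0.588

Σσᵢ² = 0.976 + 0.682 + 1.656 + 1.687 + 1.442 + 0.878 = 7.321
Sum of off-diagonal covariances = 3.514
total variance = 7.321 + 2 × 3.514 = 14.349
α = (k/(k−1))·(1 − Σσᵢ²/total variance) = (6/5)·(1 − 7.321/14.349) = 0.588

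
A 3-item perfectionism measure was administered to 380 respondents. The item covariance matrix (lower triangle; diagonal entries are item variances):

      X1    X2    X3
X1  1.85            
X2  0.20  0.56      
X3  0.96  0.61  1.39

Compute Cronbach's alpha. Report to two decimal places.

Σσ²ᵢ = 1.85 + 0.56 + 1.39 = 3.80
Sum of off-diagonal covariances = 1.77
total variance = 3.80 + 2 × 1.77 = 7.34
α = (k/(k−1))·(1 − Σσ²ᵢ/total variance) = (3/2)·(1 − 3.80/7.34) = 0.72

α = 0.72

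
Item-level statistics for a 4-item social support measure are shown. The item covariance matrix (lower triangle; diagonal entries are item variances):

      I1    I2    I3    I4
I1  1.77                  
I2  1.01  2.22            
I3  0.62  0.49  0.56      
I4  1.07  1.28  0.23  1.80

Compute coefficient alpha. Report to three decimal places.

α = 0.796

ΣVar(i) = 1.77 + 2.22 + 0.56 + 1.80 = 6.35
Sum of the distinct covariances = 4.70
σ²_T = 6.35 + 2 × 4.70 = 15.75
α = (k/(k−1))·(1 − ΣVar(i)/σ²_T) = (4/3)·(1 − 6.35/15.75) = 0.796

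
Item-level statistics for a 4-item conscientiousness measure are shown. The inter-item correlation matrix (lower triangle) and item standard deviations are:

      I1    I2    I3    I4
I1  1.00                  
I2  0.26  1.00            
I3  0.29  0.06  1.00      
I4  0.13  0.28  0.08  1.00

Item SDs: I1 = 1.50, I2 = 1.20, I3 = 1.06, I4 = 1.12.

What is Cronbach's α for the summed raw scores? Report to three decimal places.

Σσ²ᵢ = 1.50² + 1.20² + 1.06² + 1.12² = 6.0680
Covariances σ_ij = r_ij · s_i · s_j:
  σ(I1,I2) = 0.26 × 1.50 × 1.20 = 0.4680
  σ(I1,I3) = 0.29 × 1.50 × 1.06 = 0.4611
  σ(I1,I4) = 0.13 × 1.50 × 1.12 = 0.2184
  σ(I2,I3) = 0.06 × 1.20 × 1.06 = 0.0763
  σ(I2,I4) = 0.28 × 1.20 × 1.12 = 0.3763
  σ(I3,I4) = 0.08 × 1.06 × 1.12 = 0.0950
σ²_T = Σσ²ᵢ + 2·Σσ_ij = 6.0680 + 2 × 1.6951 = 9.4582
α = (4/3)·(1 − 6.0680/9.4582) = 0.478

Cronbach's α = 0.478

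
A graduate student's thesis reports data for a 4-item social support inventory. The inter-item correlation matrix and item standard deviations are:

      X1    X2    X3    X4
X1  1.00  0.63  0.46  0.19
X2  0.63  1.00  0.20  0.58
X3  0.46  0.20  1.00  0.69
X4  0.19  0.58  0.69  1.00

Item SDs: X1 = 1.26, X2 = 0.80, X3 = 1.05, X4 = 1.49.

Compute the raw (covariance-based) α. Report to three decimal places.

Σσ²ᵢ = 1.26² + 0.80² + 1.05² + 1.49² = 5.5502
Covariances σ_ij = r_ij · s_i · s_j:
  σ(X1,X2) = 0.63 × 1.26 × 0.80 = 0.6350
  σ(X1,X3) = 0.46 × 1.26 × 1.05 = 0.6086
  σ(X1,X4) = 0.19 × 1.26 × 1.49 = 0.3567
  σ(X2,X3) = 0.20 × 0.80 × 1.05 = 0.1680
  σ(X2,X4) = 0.58 × 0.80 × 1.49 = 0.6914
  σ(X3,X4) = 0.69 × 1.05 × 1.49 = 1.0795
σ²_T = Σσ²ᵢ + 2·Σσ_ij = 5.5502 + 2 × 3.5392 = 12.6286
α = (4/3)·(1 − 5.5502/12.6286) = 0.747

α = 0.747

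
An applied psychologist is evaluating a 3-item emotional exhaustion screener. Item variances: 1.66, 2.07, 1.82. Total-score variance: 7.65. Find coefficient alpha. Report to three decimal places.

sum of item variances = 1.66 + 2.07 + 1.82 = 5.55
α = (k/(k−1))·(1 − sum of item variances/σ²_total) = (3/2)·(1 − 5.55/7.65) = 0.412

coefficient alpha = 0.412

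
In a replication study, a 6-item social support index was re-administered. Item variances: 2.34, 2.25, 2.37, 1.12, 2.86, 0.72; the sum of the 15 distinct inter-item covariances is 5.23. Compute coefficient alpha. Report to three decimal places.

Σσᵢ² = 2.34 + 2.25 + 2.37 + 1.12 + 2.86 + 0.72 = 11.66
Sum of distinct covariances = 5.23
σ²_total = Σσᵢ² + 2·Σcov = 11.66 + 2 × 5.23 = 22.12
α = (6/5)·(1 − 11.66/22.12) = 0.567

coefficient alpha = 0.567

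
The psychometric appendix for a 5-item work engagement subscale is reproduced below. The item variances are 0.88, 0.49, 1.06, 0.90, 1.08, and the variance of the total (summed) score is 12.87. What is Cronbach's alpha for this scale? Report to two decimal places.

Σσ²ᵢ = 0.88 + 0.49 + 1.06 + 0.90 + 1.08 = 4.41
α = (k/(k−1))·(1 − Σσ²ᵢ/σ²_total) = (5/4)·(1 − 4.41/12.87) = 0.82

α = 0.82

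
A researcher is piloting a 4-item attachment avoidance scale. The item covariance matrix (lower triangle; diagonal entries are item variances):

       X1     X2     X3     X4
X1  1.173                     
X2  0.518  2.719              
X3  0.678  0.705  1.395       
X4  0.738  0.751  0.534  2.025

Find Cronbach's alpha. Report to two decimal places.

Σσ²ᵢ = 1.173 + 2.719 + 1.395 + 2.025 = 7.312
Σ_{i<j} σ_ij = 3.924
total variance = 7.312 + 2 × 3.924 = 15.160
α = (k/(k−1))·(1 − Σσ²ᵢ/total variance) = (4/3)·(1 − 7.312/15.160) = 0.69

α = 0.69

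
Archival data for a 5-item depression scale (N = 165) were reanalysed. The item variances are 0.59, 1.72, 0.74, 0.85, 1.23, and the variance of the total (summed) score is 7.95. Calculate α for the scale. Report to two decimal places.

α = 0.44

ΣVar(i) = 0.59 + 1.72 + 0.74 + 0.85 + 1.23 = 5.13
α = (k/(k−1))·(1 − ΣVar(i)/σ²_T) = (5/4)·(1 − 5.13/7.95) = 0.44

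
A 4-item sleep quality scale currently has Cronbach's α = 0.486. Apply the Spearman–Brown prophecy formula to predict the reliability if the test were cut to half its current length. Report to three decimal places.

Length factor m = 1/2
α' = m·α / (1 − (1−m)·α)
   = 1/2 × 0.486 / (1 − (1 − 1/2) × 0.486)
   = 0.2430 / 0.7570 = 0.321

predicted reliability = 0.321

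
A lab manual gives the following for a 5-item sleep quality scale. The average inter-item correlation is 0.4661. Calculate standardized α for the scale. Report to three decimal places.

Standardized α = k·r̄ / (1 + (k−1)·r̄) = 5 × 0.4661 / (1 + 4 × 0.4661)
  = 2.3305 / 2.8644 = 0.814

standardized α = 0.814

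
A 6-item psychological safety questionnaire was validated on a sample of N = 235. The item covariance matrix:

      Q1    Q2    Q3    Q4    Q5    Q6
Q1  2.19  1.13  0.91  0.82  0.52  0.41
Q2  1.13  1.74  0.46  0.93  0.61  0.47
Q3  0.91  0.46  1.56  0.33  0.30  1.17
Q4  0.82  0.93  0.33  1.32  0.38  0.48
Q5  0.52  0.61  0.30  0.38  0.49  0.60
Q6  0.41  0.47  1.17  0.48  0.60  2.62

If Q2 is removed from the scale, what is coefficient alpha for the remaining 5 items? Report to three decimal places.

Remaining items: Q1, Q3, Q4, Q5, Q6 (k = 5).
ΣVar(i) = 2.19 + 1.56 + 1.32 + 0.49 + 2.62 = 8.18
σ²_total = 8.18 + 2 × 5.92 = 20.02
α (item deleted) = (5/4)·(1 − 8.18/20.02) = 0.739

α = 0.739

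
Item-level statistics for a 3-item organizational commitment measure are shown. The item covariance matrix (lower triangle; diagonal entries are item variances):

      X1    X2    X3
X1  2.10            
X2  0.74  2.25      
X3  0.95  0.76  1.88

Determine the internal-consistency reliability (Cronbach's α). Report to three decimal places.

α = 0.660

Σσᵢ² = 2.10 + 2.25 + 1.88 = 6.23
Sum of the distinct covariances = 2.45
σ²_total = 6.23 + 2 × 2.45 = 11.13
α = (k/(k−1))·(1 − Σσᵢ²/σ²_total) = (3/2)·(1 − 6.23/11.13) = 0.660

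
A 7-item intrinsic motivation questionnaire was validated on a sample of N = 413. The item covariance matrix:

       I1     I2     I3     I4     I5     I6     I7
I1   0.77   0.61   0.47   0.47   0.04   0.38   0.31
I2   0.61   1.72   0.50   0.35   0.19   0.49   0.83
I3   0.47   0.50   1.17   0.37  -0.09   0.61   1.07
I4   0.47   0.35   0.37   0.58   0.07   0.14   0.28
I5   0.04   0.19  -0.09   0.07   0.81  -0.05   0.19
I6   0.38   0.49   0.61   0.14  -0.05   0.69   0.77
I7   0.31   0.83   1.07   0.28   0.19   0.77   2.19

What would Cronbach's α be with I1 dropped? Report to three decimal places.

Remaining items: I2, I3, I4, I5, I6, I7 (k = 6).
Σσᵢ² = 1.72 + 1.17 + 0.58 + 0.81 + 0.69 + 2.19 = 7.16
total variance = 7.16 + 2 × 5.72 = 18.60
α (item deleted) = (6/5)·(1 − 7.16/18.60) = 0.738

α = 0.738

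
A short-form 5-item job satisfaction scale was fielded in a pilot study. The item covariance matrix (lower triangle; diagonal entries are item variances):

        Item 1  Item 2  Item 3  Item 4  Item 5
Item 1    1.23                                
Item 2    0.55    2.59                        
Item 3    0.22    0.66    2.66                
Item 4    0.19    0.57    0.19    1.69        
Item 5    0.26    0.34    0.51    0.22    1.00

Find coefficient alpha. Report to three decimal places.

ΣVar(i) = 1.23 + 2.59 + 2.66 + 1.69 + 1.00 = 9.17
Σ_{i<j} σ_ij = 3.71
σ²_T = 9.17 + 2 × 3.71 = 16.59
α = (k/(k−1))·(1 − ΣVar(i)/σ²_T) = (5/4)·(1 − 9.17/16.59) = 0.559

α = 0.559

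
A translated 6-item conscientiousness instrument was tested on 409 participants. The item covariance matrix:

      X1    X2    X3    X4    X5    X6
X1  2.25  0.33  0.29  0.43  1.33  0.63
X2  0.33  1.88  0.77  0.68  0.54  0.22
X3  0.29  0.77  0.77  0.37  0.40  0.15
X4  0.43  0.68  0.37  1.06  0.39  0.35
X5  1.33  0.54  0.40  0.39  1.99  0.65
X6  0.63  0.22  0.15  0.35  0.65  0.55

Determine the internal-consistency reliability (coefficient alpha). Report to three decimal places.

α = 0.767

ΣVar(i) = 2.25 + 1.88 + 0.77 + 1.06 + 1.99 + 0.55 = 8.50
Sum of the distinct covariances = 7.53
Var(T) = 8.50 + 2 × 7.53 = 23.56
α = (k/(k−1))·(1 − ΣVar(i)/Var(T)) = (6/5)·(1 − 8.50/23.56) = 0.767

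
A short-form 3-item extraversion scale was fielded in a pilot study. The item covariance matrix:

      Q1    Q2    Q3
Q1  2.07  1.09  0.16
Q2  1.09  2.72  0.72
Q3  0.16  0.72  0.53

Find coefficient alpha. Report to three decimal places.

Σσ²ᵢ = 2.07 + 2.72 + 0.53 = 5.32
Σ_{i<j} σ_ij = 1.97
σ²_total = 5.32 + 2 × 1.97 = 9.26
α = (k/(k−1))·(1 − Σσ²ᵢ/σ²_total) = (3/2)·(1 − 5.32/9.26) = 0.638

coefficient alpha = 0.638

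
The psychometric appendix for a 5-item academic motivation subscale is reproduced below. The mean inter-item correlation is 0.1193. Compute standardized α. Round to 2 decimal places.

Standardized α = k·r̄ / (1 + (k−1)·r̄) = 5 × 0.1193 / (1 + 4 × 0.1193)
  = 0.5965 / 1.4772 = 0.40

α = 0.40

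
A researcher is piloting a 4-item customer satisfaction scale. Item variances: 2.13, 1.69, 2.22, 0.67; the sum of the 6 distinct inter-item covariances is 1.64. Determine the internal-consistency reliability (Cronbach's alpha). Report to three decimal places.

Cronbach's alpha = 0.438

Σσᵢ² = 2.13 + 1.69 + 2.22 + 0.67 = 6.71
Sum of distinct covariances = 1.64
σ²_total = Σσᵢ² + 2·Σcov = 6.71 + 2 × 1.64 = 9.99
α = (4/3)·(1 − 6.71/9.99) = 0.438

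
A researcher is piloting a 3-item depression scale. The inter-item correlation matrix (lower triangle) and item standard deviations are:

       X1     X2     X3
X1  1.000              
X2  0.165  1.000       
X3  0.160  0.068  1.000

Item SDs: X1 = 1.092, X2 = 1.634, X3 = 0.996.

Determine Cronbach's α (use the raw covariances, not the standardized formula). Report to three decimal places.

Cronbach's α = 0.289

Σσ²ᵢ = 1.092² + 1.634² + 0.996² = 4.8544
Covariances σ_ij = r_ij · s_i · s_j:
  σ(X1,X2) = 0.165 × 1.092 × 1.634 = 0.2944
  σ(X1,X3) = 0.160 × 1.092 × 0.996 = 0.1740
  σ(X2,X3) = 0.068 × 1.634 × 0.996 = 0.1107
σ²_T = Σσ²ᵢ + 2·Σσ_ij = 4.8544 + 2 × 0.5791 = 6.0126
α = (3/2)·(1 − 4.8544/6.0126) = 0.289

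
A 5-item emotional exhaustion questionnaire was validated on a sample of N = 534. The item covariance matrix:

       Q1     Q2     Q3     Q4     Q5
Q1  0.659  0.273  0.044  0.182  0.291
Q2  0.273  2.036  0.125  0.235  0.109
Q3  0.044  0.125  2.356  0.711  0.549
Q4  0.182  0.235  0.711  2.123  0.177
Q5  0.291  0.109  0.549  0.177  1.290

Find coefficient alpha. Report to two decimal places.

sum of item variances = 0.659 + 2.036 + 2.356 + 2.123 + 1.290 = 8.464
Σ_{i<j} σ_ij = 2.696
Var(T) = 8.464 + 2 × 2.696 = 13.856
α = (k/(k−1))·(1 − sum of item variances/Var(T)) = (5/4)·(1 − 8.464/13.856) = 0.49

coefficient alpha = 0.49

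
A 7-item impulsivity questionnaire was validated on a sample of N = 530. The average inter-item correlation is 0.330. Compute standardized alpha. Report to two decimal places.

standardized alpha = 0.78

Standardized α = k·r̄ / (1 + (k−1)·r̄) = 7 × 0.330 / (1 + 6 × 0.330)
  = 2.3100 / 2.9800 = 0.78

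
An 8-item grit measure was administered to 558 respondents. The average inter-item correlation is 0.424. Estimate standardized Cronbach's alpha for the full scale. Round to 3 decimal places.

α = 0.855

Standardized α = k·r̄ / (1 + (k−1)·r̄) = 8 × 0.424 / (1 + 7 × 0.424)
  = 3.3920 / 3.9680 = 0.855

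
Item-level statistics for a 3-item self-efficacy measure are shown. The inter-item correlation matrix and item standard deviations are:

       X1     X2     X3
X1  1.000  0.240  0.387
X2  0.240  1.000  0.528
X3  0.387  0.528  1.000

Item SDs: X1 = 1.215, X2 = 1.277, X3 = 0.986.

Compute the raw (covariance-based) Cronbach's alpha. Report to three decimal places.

Cronbach's alpha = 0.636

Σσ²ᵢ = 1.215² + 1.277² + 0.986² = 4.0792
Covariances σ_ij = r_ij · s_i · s_j:
  σ(X1,X2) = 0.240 × 1.215 × 1.277 = 0.3724
  σ(X1,X3) = 0.387 × 1.215 × 0.986 = 0.4636
  σ(X2,X3) = 0.528 × 1.277 × 0.986 = 0.6648
σ²_T = Σσ²ᵢ + 2·Σσ_ij = 4.0792 + 2 × 1.5008 = 7.0808
α = (3/2)·(1 − 4.0792/7.0808) = 0.636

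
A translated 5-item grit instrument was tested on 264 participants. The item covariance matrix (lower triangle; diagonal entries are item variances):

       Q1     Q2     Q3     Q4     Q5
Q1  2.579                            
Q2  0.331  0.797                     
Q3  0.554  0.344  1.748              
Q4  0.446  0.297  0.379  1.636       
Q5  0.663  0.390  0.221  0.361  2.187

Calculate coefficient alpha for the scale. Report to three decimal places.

coefficient alpha = 0.589

Σσᵢ² = 2.579 + 0.797 + 1.748 + 1.636 + 2.187 = 8.947
Σ_{i<j} σ_ij = 3.986
Var(T) = 8.947 + 2 × 3.986 = 16.919
α = (k/(k−1))·(1 − Σσᵢ²/Var(T)) = (5/4)·(1 − 8.947/16.919) = 0.589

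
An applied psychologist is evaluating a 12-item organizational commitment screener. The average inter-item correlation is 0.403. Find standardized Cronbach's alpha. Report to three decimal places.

α = 0.890

Standardized α = k·r̄ / (1 + (k−1)·r̄) = 12 × 0.403 / (1 + 11 × 0.403)
  = 4.8360 / 5.4330 = 0.890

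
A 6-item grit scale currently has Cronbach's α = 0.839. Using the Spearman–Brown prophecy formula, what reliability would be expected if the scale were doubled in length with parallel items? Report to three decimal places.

Length factor m = 2
α' = m·α / (1 + (m−1)·α)
   = 2 × 0.839 / (1 + (2 − 1) × 0.839)
   = 1.6780 / 1.8390 = 0.912

predicted reliability = 0.912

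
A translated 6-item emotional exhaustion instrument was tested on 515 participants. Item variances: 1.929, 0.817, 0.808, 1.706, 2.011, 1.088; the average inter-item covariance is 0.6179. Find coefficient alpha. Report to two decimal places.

Σσᵢ² = 1.929 + 0.817 + 0.808 + 1.706 + 2.011 + 1.088 = 8.359
Sum of the 15 distinct covariances = 15 × 0.6179 = 9.2685
σ²_T = Σσᵢ² + 2·Σcov = 8.359 + 2 × 9.2685 = 26.8960
α = (6/5)·(1 − 8.359/26.8960) = 0.83

α = 0.83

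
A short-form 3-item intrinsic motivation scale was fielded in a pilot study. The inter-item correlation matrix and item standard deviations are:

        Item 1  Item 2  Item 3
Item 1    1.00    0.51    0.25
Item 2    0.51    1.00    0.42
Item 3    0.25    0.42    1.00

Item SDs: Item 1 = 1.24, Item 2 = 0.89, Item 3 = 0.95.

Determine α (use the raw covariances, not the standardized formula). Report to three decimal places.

Σσ²ᵢ = 1.24² + 0.89² + 0.95² = 3.2322
Covariances σ_ij = r_ij · s_i · s_j:
  σ(Item 1,Item 2) = 0.51 × 1.24 × 0.89 = 0.5628
  σ(Item 1,Item 3) = 0.25 × 1.24 × 0.95 = 0.2945
  σ(Item 2,Item 3) = 0.42 × 0.89 × 0.95 = 0.3551
σ²_T = Σσ²ᵢ + 2·Σσ_ij = 3.2322 + 2 × 1.2124 = 5.6570
α = (3/2)·(1 − 3.2322/5.6570) = 0.643

α = 0.643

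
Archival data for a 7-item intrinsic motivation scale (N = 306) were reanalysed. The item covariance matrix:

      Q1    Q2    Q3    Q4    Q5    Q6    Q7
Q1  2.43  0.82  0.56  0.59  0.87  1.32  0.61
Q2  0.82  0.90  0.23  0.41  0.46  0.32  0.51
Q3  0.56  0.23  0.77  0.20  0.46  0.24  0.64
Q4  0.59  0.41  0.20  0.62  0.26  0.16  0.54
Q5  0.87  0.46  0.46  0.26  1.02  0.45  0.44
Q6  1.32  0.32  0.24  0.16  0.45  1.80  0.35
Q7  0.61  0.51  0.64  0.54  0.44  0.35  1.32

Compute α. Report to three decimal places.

Σσ²ᵢ = 2.43 + 0.90 + 0.77 + 0.62 + 1.02 + 1.80 + 1.32 = 8.86
Σ_{i<j} σ_ij = 10.44
Var(T) = 8.86 + 2 × 10.44 = 29.74
α = (k/(k−1))·(1 − Σσ²ᵢ/Var(T)) = (7/6)·(1 − 8.86/29.74) = 0.819

α = 0.819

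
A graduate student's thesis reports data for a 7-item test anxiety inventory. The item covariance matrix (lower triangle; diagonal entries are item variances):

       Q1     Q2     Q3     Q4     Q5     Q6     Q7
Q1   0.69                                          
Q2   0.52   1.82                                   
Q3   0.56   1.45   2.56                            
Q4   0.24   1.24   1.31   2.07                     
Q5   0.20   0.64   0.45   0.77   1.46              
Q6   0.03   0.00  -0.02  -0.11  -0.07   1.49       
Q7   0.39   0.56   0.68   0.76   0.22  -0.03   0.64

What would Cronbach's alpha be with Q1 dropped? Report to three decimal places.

α = 0.732

Remaining items: Q2, Q3, Q4, Q5, Q6, Q7 (k = 6).
Σσᵢ² = 1.82 + 2.56 + 2.07 + 1.46 + 1.49 + 0.64 = 10.04
σ²_total = 10.04 + 2 × 7.85 = 25.74
α (item deleted) = (6/5)·(1 − 10.04/25.74) = 0.732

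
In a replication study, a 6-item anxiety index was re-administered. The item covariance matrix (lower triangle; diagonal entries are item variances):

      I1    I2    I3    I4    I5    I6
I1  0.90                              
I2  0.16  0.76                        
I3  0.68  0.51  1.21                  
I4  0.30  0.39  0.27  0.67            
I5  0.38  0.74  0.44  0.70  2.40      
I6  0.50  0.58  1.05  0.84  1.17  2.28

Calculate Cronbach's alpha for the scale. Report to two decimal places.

Cronbach's alpha = 0.82

sum of item variances = 0.90 + 0.76 + 1.21 + 0.67 + 2.40 + 2.28 = 8.22
Sum of off-diagonal covariances = 8.71
σ²_T = 8.22 + 2 × 8.71 = 25.64
α = (k/(k−1))·(1 − sum of item variances/σ²_T) = (6/5)·(1 − 8.22/25.64) = 0.82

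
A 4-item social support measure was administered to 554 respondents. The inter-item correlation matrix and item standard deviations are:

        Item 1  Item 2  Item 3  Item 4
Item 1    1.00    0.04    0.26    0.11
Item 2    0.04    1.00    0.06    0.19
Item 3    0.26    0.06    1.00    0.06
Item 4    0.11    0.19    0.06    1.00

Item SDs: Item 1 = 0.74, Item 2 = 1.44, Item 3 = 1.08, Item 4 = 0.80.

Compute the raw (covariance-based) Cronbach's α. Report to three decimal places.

α = 0.313

Σσ²ᵢ = 0.74² + 1.44² + 1.08² + 0.80² = 4.4276
Covariances σ_ij = r_ij · s_i · s_j:
  σ(Item 1,Item 2) = 0.04 × 0.74 × 1.44 = 0.0426
  σ(Item 1,Item 3) = 0.26 × 0.74 × 1.08 = 0.2078
  σ(Item 1,Item 4) = 0.11 × 0.74 × 0.80 = 0.0651
  σ(Item 2,Item 3) = 0.06 × 1.44 × 1.08 = 0.0933
  σ(Item 2,Item 4) = 0.19 × 1.44 × 0.80 = 0.2189
  σ(Item 3,Item 4) = 0.06 × 1.08 × 0.80 = 0.0518
σ²_T = Σσ²ᵢ + 2·Σσ_ij = 4.4276 + 2 × 0.6795 = 5.7866
α = (4/3)·(1 − 4.4276/5.7866) = 0.313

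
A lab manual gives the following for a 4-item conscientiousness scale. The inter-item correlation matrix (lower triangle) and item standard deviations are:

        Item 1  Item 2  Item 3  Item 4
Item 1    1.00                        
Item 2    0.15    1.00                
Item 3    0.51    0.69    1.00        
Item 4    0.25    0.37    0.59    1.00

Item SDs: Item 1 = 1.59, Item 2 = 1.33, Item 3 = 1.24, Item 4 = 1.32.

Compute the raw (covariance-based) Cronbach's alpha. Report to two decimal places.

Cronbach's alpha = 0.73

Σσ²ᵢ = 1.59² + 1.33² + 1.24² + 1.32² = 7.5770
Covariances σ_ij = r_ij · s_i · s_j:
  σ(Item 1,Item 2) = 0.15 × 1.59 × 1.33 = 0.3172
  σ(Item 1,Item 3) = 0.51 × 1.59 × 1.24 = 1.0055
  σ(Item 1,Item 4) = 0.25 × 1.59 × 1.32 = 0.5247
  σ(Item 2,Item 3) = 0.69 × 1.33 × 1.24 = 1.1379
  σ(Item 2,Item 4) = 0.37 × 1.33 × 1.32 = 0.6496
  σ(Item 3,Item 4) = 0.59 × 1.24 × 1.32 = 0.9657
σ²_T = Σσ²ᵢ + 2·Σσ_ij = 7.5770 + 2 × 4.6006 = 16.7782
α = (4/3)·(1 − 7.5770/16.7782) = 0.73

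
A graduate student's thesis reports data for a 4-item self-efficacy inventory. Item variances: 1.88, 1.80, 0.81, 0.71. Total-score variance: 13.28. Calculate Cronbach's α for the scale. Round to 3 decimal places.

Σσ²ᵢ = 1.88 + 1.80 + 0.81 + 0.71 = 5.20
α = (k/(k−1))·(1 − Σσ²ᵢ/Var(T)) = (4/3)·(1 − 5.20/13.28) = 0.811

Cronbach's α = 0.811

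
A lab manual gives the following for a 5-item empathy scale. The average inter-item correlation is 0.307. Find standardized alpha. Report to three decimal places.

Standardized α = k·r̄ / (1 + (k−1)·r̄) = 5 × 0.307 / (1 + 4 × 0.307)
  = 1.5350 / 2.2280 = 0.689

standardized alpha = 0.689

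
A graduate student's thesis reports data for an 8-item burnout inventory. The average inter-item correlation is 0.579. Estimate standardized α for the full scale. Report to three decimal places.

standardized α = 0.917

Standardized α = k·r̄ / (1 + (k−1)·r̄) = 8 × 0.579 / (1 + 7 × 0.579)
  = 4.6320 / 5.0530 = 0.917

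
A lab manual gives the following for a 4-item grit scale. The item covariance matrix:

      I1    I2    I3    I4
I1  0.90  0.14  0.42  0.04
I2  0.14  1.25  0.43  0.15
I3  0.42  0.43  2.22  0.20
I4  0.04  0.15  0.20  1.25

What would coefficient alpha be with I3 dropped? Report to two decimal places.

Remaining items: I1, I2, I4 (k = 3).
ΣVar(i) = 0.90 + 1.25 + 1.25 = 3.40
Var(T) = 3.40 + 2 × 0.33 = 4.06
α (item deleted) = (3/2)·(1 − 3.40/4.06) = 0.24

coefficient alpha = 0.24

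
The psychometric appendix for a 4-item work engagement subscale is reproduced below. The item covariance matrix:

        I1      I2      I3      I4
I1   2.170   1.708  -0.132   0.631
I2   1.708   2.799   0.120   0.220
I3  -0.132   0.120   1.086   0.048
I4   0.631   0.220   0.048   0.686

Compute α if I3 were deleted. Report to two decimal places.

Remaining items: I1, I2, I4 (k = 3).
Σσᵢ² = 2.170 + 2.799 + 0.686 = 5.655
σ²_T = 5.655 + 2 × 2.559 = 10.773
α (item deleted) = (3/2)·(1 − 5.655/10.773) = 0.71

α = 0.71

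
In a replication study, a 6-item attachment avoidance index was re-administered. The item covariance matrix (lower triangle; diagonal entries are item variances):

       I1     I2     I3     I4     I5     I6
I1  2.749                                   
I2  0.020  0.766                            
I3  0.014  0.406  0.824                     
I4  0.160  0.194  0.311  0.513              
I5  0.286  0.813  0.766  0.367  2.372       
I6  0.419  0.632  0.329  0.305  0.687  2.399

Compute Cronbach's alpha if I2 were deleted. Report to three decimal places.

α = 0.564

Remaining items: I1, I3, I4, I5, I6 (k = 5).
ΣVar(i) = 2.749 + 0.824 + 0.513 + 2.372 + 2.399 = 8.857
Var(T) = 8.857 + 2 × 3.644 = 16.145
α (item deleted) = (5/4)·(1 − 8.857/16.145) = 0.564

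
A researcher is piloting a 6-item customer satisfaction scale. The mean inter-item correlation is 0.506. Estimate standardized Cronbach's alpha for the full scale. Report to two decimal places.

Standardized α = k·r̄ / (1 + (k−1)·r̄) = 6 × 0.506 / (1 + 5 × 0.506)
  = 3.0360 / 3.5300 = 0.86

standardized Cronbach's alpha = 0.86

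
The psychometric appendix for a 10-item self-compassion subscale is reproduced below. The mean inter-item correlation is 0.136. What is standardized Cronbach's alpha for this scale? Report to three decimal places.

Standardized α = k·r̄ / (1 + (k−1)·r̄) = 10 × 0.136 / (1 + 9 × 0.136)
  = 1.3600 / 2.2240 = 0.612

standardized Cronbach's alpha = 0.612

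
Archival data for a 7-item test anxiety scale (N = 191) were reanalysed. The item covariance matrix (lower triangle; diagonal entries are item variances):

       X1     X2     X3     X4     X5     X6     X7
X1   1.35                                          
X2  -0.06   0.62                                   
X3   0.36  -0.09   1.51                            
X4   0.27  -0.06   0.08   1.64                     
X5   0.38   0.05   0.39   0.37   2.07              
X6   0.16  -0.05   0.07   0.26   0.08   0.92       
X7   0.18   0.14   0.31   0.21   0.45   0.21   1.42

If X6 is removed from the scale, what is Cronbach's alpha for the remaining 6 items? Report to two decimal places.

Remaining items: X1, X2, X3, X4, X5, X7 (k = 6).
ΣVar(i) = 1.35 + 0.62 + 1.51 + 1.64 + 2.07 + 1.42 = 8.61
total variance = 8.61 + 2 × 2.98 = 14.57
α (item deleted) = (6/5)·(1 − 8.61/14.57) = 0.49

Cronbach's alpha = 0.49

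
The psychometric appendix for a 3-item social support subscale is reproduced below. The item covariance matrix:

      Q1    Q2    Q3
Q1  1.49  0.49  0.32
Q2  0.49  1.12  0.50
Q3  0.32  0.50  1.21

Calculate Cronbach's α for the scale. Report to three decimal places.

α = 0.610

Σσ²ᵢ = 1.49 + 1.12 + 1.21 = 3.82
Sum of off-diagonal covariances = 1.31
σ²_total = 3.82 + 2 × 1.31 = 6.44
α = (k/(k−1))·(1 − Σσ²ᵢ/σ²_total) = (3/2)·(1 − 3.82/6.44) = 0.610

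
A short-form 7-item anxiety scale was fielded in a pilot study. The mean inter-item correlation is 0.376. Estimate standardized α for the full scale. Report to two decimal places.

Standardized α = k·r̄ / (1 + (k−1)·r̄) = 7 × 0.376 / (1 + 6 × 0.376)
  = 2.6320 / 3.2560 = 0.81

standardized α = 0.81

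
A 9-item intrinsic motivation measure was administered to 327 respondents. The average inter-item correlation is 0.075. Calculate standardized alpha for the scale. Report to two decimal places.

Standardized α = k·r̄ / (1 + (k−1)·r̄) = 9 × 0.075 / (1 + 8 × 0.075)
  = 0.6750 / 1.6000 = 0.42

standardized alpha = 0.42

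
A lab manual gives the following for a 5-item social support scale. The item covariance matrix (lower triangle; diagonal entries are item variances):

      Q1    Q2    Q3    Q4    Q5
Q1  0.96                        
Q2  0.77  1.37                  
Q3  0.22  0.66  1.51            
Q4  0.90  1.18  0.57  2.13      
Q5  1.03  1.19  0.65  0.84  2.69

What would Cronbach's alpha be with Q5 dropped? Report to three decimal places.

Cronbach's alpha = 0.787

Remaining items: Q1, Q2, Q3, Q4 (k = 4).
ΣVar(i) = 0.96 + 1.37 + 1.51 + 2.13 = 5.97
σ²_T = 5.97 + 2 × 4.30 = 14.57
α (item deleted) = (4/3)·(1 − 5.97/14.57) = 0.787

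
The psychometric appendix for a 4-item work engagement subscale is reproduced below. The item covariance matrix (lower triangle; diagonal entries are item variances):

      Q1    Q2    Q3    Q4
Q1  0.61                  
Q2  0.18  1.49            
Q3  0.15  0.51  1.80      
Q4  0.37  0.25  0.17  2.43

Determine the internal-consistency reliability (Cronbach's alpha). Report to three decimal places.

Σσᵢ² = 0.61 + 1.49 + 1.80 + 2.43 = 6.33
Sum of the distinct covariances = 1.63
total variance = 6.33 + 2 × 1.63 = 9.59
α = (k/(k−1))·(1 − Σσᵢ²/total variance) = (4/3)·(1 − 6.33/9.59) = 0.453

Cronbach's alpha = 0.453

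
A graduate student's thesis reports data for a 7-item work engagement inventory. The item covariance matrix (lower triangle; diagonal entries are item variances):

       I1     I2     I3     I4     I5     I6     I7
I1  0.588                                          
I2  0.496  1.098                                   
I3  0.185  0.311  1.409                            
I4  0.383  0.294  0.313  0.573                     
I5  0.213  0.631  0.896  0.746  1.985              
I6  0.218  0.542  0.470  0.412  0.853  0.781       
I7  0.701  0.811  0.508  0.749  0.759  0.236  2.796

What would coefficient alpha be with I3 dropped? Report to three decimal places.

coefficient alpha = 0.807

Remaining items: I1, I2, I4, I5, I6, I7 (k = 6).
ΣVar(i) = 0.588 + 1.098 + 0.573 + 1.985 + 0.781 + 2.796 = 7.821
total variance = 7.821 + 2 × 8.044 = 23.909
α (item deleted) = (6/5)·(1 − 7.821/23.909) = 0.807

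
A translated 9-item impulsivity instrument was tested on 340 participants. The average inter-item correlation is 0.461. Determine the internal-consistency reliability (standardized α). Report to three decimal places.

standardized α = 0.885

Standardized α = k·r̄ / (1 + (k−1)·r̄) = 9 × 0.461 / (1 + 8 × 0.461)
  = 4.1490 / 4.6880 = 0.885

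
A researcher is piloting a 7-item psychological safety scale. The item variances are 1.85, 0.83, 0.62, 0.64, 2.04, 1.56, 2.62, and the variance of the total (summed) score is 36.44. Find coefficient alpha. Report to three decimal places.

α = 0.841

Σσᵢ² = 1.85 + 0.83 + 0.62 + 0.64 + 2.04 + 1.56 + 2.62 = 10.16
α = (k/(k−1))·(1 − Σσᵢ²/Var(T)) = (7/6)·(1 − 10.16/36.44) = 0.841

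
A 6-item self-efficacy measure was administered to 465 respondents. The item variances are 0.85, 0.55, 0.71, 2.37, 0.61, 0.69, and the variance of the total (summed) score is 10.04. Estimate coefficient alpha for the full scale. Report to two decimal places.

Σσ²ᵢ = 0.85 + 0.55 + 0.71 + 2.37 + 0.61 + 0.69 = 5.78
α = (k/(k−1))·(1 − Σσ²ᵢ/σ²_total) = (6/5)·(1 − 5.78/10.04) = 0.51

α = 0.51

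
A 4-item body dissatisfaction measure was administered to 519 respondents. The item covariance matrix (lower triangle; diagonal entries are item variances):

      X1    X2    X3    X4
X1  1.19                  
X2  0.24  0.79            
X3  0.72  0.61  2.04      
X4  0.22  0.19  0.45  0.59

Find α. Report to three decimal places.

α = 0.684

ΣVar(i) = 1.19 + 0.79 + 2.04 + 0.59 = 4.61
Sum of off-diagonal covariances = 2.43
σ²_T = 4.61 + 2 × 2.43 = 9.47
α = (k/(k−1))·(1 − ΣVar(i)/σ²_T) = (4/3)·(1 − 4.61/9.47) = 0.684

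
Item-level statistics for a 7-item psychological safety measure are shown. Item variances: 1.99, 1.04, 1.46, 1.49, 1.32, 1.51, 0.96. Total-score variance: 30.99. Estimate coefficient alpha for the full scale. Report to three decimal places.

α = 0.799

sum of item variances = 1.99 + 1.04 + 1.46 + 1.49 + 1.32 + 1.51 + 0.96 = 9.77
α = (k/(k−1))·(1 − sum of item variances/total variance) = (7/6)·(1 − 9.77/30.99) = 0.799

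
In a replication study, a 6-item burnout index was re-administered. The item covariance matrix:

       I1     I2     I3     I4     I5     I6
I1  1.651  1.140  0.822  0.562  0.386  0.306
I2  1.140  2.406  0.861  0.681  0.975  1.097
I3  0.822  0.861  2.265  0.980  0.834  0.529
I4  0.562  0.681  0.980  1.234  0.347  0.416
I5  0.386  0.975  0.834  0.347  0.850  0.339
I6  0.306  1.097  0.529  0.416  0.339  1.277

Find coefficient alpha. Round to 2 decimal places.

Σσᵢ² = 1.651 + 2.406 + 2.265 + 1.234 + 0.850 + 1.277 = 9.683
Σ_{i<j} σ_ij = 10.275
Var(T) = 9.683 + 2 × 10.275 = 30.233
α = (k/(k−1))·(1 − Σσᵢ²/Var(T)) = (6/5)·(1 − 9.683/30.233) = 0.82

α = 0.82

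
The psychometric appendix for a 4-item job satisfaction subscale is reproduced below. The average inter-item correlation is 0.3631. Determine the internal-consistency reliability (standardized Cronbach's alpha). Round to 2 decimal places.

α = 0.70

Standardized α = k·r̄ / (1 + (k−1)·r̄) = 4 × 0.3631 / (1 + 3 × 0.3631)
  = 1.4524 / 2.0893 = 0.70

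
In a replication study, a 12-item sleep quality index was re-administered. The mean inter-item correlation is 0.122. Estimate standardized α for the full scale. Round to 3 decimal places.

Standardized α = k·r̄ / (1 + (k−1)·r̄) = 12 × 0.122 / (1 + 11 × 0.122)
  = 1.4640 / 2.3420 = 0.625

standardized α = 0.625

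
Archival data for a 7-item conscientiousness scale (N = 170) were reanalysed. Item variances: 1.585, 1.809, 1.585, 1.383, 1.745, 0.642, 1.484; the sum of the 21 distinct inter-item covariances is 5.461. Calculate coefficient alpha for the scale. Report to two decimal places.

sum of item variances = 1.585 + 1.809 + 1.585 + 1.383 + 1.745 + 0.642 + 1.484 = 10.233
Sum of distinct covariances = 5.461
Var(T) = sum of item variances + 2·Σcov = 10.233 + 2 × 5.461 = 21.155
α = (7/6)·(1 − 10.233/21.155) = 0.60

α = 0.60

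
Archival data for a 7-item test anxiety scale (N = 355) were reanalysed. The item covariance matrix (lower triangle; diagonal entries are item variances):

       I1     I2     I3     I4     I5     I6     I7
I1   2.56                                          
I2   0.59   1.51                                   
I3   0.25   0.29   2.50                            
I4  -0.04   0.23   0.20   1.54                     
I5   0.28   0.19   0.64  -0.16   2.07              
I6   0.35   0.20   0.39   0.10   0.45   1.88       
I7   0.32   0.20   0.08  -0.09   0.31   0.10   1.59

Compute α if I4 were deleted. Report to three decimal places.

Remaining items: I1, I2, I3, I5, I6, I7 (k = 6).
ΣVar(i) = 2.56 + 1.51 + 2.50 + 2.07 + 1.88 + 1.59 = 12.11
σ²_T = 12.11 + 2 × 4.64 = 21.39
α (item deleted) = (6/5)·(1 − 12.11/21.39) = 0.521

α = 0.521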